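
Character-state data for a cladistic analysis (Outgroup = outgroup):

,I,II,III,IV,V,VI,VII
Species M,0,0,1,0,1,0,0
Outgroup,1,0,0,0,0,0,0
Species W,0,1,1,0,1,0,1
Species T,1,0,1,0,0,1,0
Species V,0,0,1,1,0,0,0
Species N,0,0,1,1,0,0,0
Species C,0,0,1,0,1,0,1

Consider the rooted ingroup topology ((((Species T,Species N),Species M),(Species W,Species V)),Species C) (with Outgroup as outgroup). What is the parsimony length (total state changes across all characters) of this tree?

Map each character onto ((((Species T,Species N),Species M),(Species W,Species V)),Species C) (rooted by Outgroup) and count the minimum state changes it requires (Fitch parsimony):
I: 2; II: 1; III: 1; IV: 2; V: 3; VI: 1; VII: 2.
Total tree length = 12.

12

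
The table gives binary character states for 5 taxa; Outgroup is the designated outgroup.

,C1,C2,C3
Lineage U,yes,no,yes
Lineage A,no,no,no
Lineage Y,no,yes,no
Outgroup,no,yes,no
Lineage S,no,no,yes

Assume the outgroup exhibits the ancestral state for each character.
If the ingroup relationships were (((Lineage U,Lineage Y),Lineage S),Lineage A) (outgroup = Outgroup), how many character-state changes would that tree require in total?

Map each character onto (((Lineage U,Lineage Y),Lineage S),Lineage A) (rooted by Outgroup) and count the minimum state changes it requires (Fitch parsimony):
C1: 1; C2: 2; C3: 2.
Total tree length = 5.

5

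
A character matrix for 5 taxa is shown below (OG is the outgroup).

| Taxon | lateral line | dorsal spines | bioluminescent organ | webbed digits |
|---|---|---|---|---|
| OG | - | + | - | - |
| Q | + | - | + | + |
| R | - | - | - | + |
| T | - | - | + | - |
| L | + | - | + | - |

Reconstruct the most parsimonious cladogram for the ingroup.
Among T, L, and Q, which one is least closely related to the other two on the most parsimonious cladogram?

T

Character polarity is set by the outgroup: the derived state is whichever differs from the outgroup's state, so for dorsal spines the derived state is '-', and for the remaining characters it is '+'.
lateral line (derived state '+') is shared by L and Q — a synapomorphy uniting that clade.
All ingroup taxa share the derived state '-' for dorsal spines; it defines the ingroup but does not resolve relationships within it.
bioluminescent organ (derived state '+') is shared by L, Q, and T — a synapomorphy uniting that clade.
webbed digits groups Q and R, which is incompatible with the clades supported by the remaining characters; treating it as convergent (homoplasy) costs fewer steps than any alternative tree.
Most parsimonious ingroup topology: (((Q,L),T),R).
L and Q share a more recent common ancestor with each other than either does with T, so T is the least closely related of the three.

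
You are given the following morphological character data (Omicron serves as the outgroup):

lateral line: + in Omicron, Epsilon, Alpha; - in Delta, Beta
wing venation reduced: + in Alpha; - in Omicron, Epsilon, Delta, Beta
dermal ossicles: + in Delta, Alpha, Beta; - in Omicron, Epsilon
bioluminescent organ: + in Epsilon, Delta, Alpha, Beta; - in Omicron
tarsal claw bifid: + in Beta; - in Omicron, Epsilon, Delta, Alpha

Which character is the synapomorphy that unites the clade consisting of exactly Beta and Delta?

lateral line

Character polarity is set by the outgroup: the derived state is whichever differs from the outgroup's state, so for lateral line the derived state is '-', and for the remaining characters it is '+'.
lateral line: derived state '-' in Beta and Delta only — synapomorphy for {Beta, Delta}.
wing venation reduced: derived state '+' in Alpha only — an autapomorphy, so it tells us nothing about relationships among taxa.
dermal ossicles (derived state '+') is shared by Alpha, Beta, and Delta — a synapomorphy uniting that clade.
All ingroup taxa share the derived state '+' for bioluminescent organ; it defines the ingroup but does not resolve relationships within it.
tarsal claw bifid (derived state '+') is unique to Beta (autapomorphy; uninformative for grouping).
Most parsimonious ingroup topology: (Epsilon,((Delta,Beta),Alpha)).
The clade {Beta, Delta} is supported by lateral line: its derived state '-' occurs in exactly those taxa and in no other taxon (including the outgroup).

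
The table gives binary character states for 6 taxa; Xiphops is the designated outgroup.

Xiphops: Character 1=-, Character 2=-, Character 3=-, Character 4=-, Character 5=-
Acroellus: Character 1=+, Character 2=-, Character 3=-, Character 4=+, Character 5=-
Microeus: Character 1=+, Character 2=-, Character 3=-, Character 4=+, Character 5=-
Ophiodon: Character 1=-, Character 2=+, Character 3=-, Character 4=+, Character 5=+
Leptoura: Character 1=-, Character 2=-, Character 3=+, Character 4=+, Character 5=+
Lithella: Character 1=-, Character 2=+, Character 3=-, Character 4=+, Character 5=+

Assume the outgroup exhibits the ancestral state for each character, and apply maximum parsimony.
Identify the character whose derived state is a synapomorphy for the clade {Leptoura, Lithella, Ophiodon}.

Character 5

The outgroup has state '-' for every character, so '+' is the derived state throughout.
Only Acroellus and Microeus show the derived state '+' for Character 1, supporting them as a clade.
Character 2 (derived state '+') is shared by Lithella and Ophiodon — a synapomorphy uniting that clade.
Character 3 (derived state '+') is unique to Leptoura (autapomorphy; uninformative for grouping).
Character 4 (derived state '+') is shared by all ingroup taxa — unites the whole ingroup.
Character 5 (derived state '+') is shared by Leptoura, Lithella, and Ophiodon — a synapomorphy uniting that clade.
Most parsimonious ingroup topology: ((Acroellus,Microeus),((Ophiodon,Lithella),Leptoura)).
The clade {Leptoura, Lithella, Ophiodon} is supported by Character 5: its derived state '+' occurs in exactly those taxa and in no other taxon (including the outgroup).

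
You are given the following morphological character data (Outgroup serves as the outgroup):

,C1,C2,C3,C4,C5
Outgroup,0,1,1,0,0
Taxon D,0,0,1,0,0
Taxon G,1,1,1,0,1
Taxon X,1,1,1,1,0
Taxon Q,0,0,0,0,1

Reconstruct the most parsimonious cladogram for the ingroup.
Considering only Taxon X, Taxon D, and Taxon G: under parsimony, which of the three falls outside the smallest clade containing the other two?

Taxon D

Character polarity is set by the outgroup: the derived state is whichever differs from the outgroup's state, so for C2, C3 the derived state is '0', and for the remaining characters it is '1'.
Only Taxon G and Taxon X show the derived state '1' for C1, supporting them as a clade.
C2 (derived state '0') is shared by Taxon D and Taxon Q — a synapomorphy uniting that clade.
C3: derived state '0' in Taxon Q only — an autapomorphy, so it tells us nothing about relationships among taxa.
C4 (derived state '1') is unique to Taxon X (autapomorphy; uninformative for grouping).
C5 (state '1') occurs in Taxon G and Taxon Q but conflicts with the nesting implied by the other characters — most parsimoniously interpreted as homoplasy.
Most parsimonious ingroup topology: ((Taxon D,Taxon Q),(Taxon G,Taxon X)).
Taxon X and Taxon G share a more recent common ancestor with each other than either does with Taxon D, so Taxon D is the least closely related of the three.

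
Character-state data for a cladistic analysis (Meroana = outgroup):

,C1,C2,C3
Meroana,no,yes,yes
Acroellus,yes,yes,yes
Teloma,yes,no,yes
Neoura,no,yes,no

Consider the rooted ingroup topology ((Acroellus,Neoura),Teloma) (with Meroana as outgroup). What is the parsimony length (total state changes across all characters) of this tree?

4

Map each character onto ((Acroellus,Neoura),Teloma) (rooted by Meroana) and count the minimum state changes it requires (Fitch parsimony):
C1: 2; C2: 1; C3: 1.
Total tree length = 4.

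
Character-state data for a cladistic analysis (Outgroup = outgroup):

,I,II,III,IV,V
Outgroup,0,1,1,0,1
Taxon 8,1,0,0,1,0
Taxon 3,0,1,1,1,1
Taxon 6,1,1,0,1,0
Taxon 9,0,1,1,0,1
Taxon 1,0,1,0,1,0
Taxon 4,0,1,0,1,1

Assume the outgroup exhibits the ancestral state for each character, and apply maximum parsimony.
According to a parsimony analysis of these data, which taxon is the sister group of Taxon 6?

Character polarity is set by the outgroup: the derived state is whichever differs from the outgroup's state, so for II, III, V the derived state is '0', and for the remaining characters it is '1'.
Only Taxon 6 and Taxon 8 show the derived state '1' for I, supporting them as a clade.
II: derived state '0' in Taxon 8 only — an autapomorphy, so it tells us nothing about relationships among taxa.
Only Taxon 1, Taxon 4, Taxon 6, and Taxon 8 show the derived state '0' for III, supporting them as a clade.
IV: derived state '1' in Taxon 1, Taxon 3, Taxon 4, Taxon 6, and Taxon 8 only — synapomorphy for {Taxon 1, Taxon 3, Taxon 4, Taxon 6, Taxon 8}.
V: derived state '0' in Taxon 1, Taxon 6, and Taxon 8 only — synapomorphy for {Taxon 1, Taxon 6, Taxon 8}.
Most parsimonious ingroup topology: (((((Taxon 8,Taxon 6),Taxon 1),Taxon 4),Taxon 3),Taxon 9).
Taxon 6 and Taxon 8 form a cherry on this tree, so they are sister taxa.

Taxon 8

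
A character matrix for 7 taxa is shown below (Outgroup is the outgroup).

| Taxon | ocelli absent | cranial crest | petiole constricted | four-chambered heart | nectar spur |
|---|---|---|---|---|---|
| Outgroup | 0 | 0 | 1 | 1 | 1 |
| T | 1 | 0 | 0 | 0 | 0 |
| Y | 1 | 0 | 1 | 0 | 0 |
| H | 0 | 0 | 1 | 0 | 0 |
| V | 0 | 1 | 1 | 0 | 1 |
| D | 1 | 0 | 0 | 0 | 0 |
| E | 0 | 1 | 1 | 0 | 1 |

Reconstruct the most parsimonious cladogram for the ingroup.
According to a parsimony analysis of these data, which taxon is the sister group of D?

T

Character polarity is set by the outgroup: the derived state is whichever differs from the outgroup's state, so for petiole constricted, four-chambered heart, nectar spur the derived state is '0', and for the remaining characters it is '1'.
ocelli absent (derived state '1') is shared by D, T, and Y — a synapomorphy uniting that clade.
Only E and V show the derived state '1' for cranial crest, supporting them as a clade.
petiole constricted (derived state '0') is shared by D and T — a synapomorphy uniting that clade.
four-chambered heart (derived state '0') is shared by all ingroup taxa — unites the whole ingroup.
Only D, H, T, and Y show the derived state '0' for nectar spur, supporting them as a clade.
Most parsimonious ingroup topology: ((((T,D),Y),H),(V,E)).
D and T form a cherry on this tree, so they are sister taxa.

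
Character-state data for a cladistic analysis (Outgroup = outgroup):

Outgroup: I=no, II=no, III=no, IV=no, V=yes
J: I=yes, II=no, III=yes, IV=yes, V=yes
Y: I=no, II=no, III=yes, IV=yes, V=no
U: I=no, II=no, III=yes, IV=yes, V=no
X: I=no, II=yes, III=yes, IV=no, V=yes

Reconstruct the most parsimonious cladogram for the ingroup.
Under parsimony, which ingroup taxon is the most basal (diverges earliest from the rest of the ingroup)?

X

Character polarity is set by the outgroup: the derived state is whichever differs from the outgroup's state, so for V the derived state is 'no', and for the remaining characters it is 'yes'.
I (derived state 'yes') is unique to J (autapomorphy; uninformative for grouping).
II (derived state 'yes') is unique to X (autapomorphy; uninformative for grouping).
III (derived state 'yes') is shared by all ingroup taxa — unites the whole ingroup.
IV (derived state 'yes') is shared by J, U, and Y — a synapomorphy uniting that clade.
V: derived state 'no' in U and Y only — synapomorphy for {U, Y}.
Most parsimonious ingroup topology: ((J,(Y,U)),X).
X is sister to the clade containing all other ingroup taxa, so it is the earliest-diverging (most basal) ingroup lineage.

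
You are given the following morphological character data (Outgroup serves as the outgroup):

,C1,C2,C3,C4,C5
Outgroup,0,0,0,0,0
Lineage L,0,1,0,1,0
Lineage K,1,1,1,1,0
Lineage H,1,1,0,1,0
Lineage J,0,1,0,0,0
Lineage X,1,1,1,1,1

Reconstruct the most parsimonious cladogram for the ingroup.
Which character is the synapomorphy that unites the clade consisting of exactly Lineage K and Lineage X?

The outgroup has state '0' for every character, so '1' is the derived state throughout.
C1: derived state '1' in Lineage H, Lineage K, and Lineage X only — synapomorphy for {Lineage H, Lineage K, Lineage X}.
C2 (derived state '1') is shared by all ingroup taxa — unites the whole ingroup.
C3: derived state '1' in Lineage K and Lineage X only — synapomorphy for {Lineage K, Lineage X}.
C4: derived state '1' in Lineage H, Lineage K, Lineage L, and Lineage X only — synapomorphy for {Lineage H, Lineage K, Lineage L, Lineage X}.
C5: derived state '1' in Lineage X only — an autapomorphy, so it tells us nothing about relationships among taxa.
Most parsimonious ingroup topology: ((Lineage L,((Lineage K,Lineage X),Lineage H)),Lineage J).
The clade {Lineage K, Lineage X} is supported by C3: its derived state '1' occurs in exactly those taxa and in no other taxon (including the outgroup).

C3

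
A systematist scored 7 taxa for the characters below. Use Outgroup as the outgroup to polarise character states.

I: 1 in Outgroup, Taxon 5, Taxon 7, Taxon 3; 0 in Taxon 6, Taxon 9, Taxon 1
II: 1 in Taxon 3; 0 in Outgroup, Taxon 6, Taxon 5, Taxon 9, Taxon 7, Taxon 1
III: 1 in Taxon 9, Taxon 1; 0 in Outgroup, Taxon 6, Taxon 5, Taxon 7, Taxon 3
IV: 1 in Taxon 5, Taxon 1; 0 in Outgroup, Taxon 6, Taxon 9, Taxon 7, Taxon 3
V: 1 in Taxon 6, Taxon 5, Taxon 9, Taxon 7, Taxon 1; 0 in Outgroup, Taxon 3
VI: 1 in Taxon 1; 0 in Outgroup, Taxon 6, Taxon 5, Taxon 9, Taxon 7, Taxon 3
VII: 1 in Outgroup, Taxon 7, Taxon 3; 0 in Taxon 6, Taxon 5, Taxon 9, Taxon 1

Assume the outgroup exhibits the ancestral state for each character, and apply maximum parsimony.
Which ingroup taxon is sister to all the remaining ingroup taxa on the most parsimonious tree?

Taxon 3

Character polarity is set by the outgroup: the derived state is whichever differs from the outgroup's state, so for I, VII the derived state is '0', and for the remaining characters it is '1'.
I: derived state '0' in Taxon 1, Taxon 6, and Taxon 9 only — synapomorphy for {Taxon 1, Taxon 6, Taxon 9}.
II (derived state '1') is unique to Taxon 3 (autapomorphy; uninformative for grouping).
Only Taxon 1 and Taxon 9 show the derived state '1' for III, supporting them as a clade.
IV (state '1') occurs in Taxon 1 and Taxon 5 but conflicts with the nesting implied by the other characters — most parsimoniously interpreted as homoplasy.
V (derived state '1') is shared by Taxon 1, Taxon 5, Taxon 6, Taxon 7, and Taxon 9 — a synapomorphy uniting that clade.
VI (derived state '1') is unique to Taxon 1 (autapomorphy; uninformative for grouping).
Only Taxon 1, Taxon 5, Taxon 6, and Taxon 9 show the derived state '0' for VII, supporting them as a clade.
Most parsimonious ingroup topology: ((((Taxon 6,(Taxon 9,Taxon 1)),Taxon 5),Taxon 7),Taxon 3).
Taxon 3 is sister to the clade containing all other ingroup taxa, so it is the earliest-diverging (most basal) ingroup lineage.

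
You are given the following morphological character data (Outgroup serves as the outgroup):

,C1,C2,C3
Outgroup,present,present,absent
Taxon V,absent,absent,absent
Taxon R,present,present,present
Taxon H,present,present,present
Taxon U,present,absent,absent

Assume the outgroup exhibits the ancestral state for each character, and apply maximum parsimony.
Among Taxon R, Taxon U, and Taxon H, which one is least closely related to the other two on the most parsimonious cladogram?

Character polarity is set by the outgroup: the derived state is whichever differs from the outgroup's state, so for C1, C2 the derived state is 'absent', and for the remaining characters it is 'present'.
C1 (derived state 'absent') is unique to Taxon V (autapomorphy; uninformative for grouping).
C2: derived state 'absent' in Taxon U and Taxon V only — synapomorphy for {Taxon U, Taxon V}.
Only Taxon H and Taxon R show the derived state 'present' for C3, supporting them as a clade.
Most parsimonious ingroup topology: ((Taxon V,Taxon U),(Taxon R,Taxon H)).
Taxon R and Taxon H share a more recent common ancestor with each other than either does with Taxon U, so Taxon U is the least closely related of the three.

Taxon U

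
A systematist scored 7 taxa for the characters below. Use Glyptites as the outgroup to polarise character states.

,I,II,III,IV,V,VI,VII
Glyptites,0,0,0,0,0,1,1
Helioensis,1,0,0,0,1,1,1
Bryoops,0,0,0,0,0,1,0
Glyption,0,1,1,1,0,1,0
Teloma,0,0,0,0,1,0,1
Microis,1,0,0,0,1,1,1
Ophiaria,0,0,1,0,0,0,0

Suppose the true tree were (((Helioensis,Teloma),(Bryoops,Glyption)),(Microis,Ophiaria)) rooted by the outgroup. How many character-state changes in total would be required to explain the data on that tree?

Map each character onto (((Helioensis,Teloma),(Bryoops,Glyption)),(Microis,Ophiaria)) (rooted by Glyptites) and count the minimum state changes it requires (Fitch parsimony):
I: 2; II: 1; III: 2; IV: 1; V: 2; VI: 2; VII: 2.
Total tree length = 12.

12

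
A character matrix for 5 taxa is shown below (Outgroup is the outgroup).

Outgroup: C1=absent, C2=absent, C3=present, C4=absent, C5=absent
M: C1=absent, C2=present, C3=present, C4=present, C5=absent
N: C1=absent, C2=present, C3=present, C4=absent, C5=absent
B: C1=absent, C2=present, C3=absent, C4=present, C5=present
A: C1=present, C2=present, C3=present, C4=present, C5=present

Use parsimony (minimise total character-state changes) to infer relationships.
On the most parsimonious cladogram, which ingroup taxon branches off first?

N

Character polarity is set by the outgroup: the derived state is whichever differs from the outgroup's state, so for C3 the derived state is 'absent', and for the remaining characters it is 'present'.
C1 (derived state 'present') is unique to A (autapomorphy; uninformative for grouping).
All ingroup taxa share the derived state 'present' for C2; it defines the ingroup but does not resolve relationships within it.
C3 (derived state 'absent') is unique to B (autapomorphy; uninformative for grouping).
C4: derived state 'present' in A, B, and M only — synapomorphy for {A, B, M}.
Only A and B show the derived state 'present' for C5, supporting them as a clade.
Most parsimonious ingroup topology: ((M,(B,A)),N).
N is sister to the clade containing all other ingroup taxa, so it is the earliest-diverging (most basal) ingroup lineage.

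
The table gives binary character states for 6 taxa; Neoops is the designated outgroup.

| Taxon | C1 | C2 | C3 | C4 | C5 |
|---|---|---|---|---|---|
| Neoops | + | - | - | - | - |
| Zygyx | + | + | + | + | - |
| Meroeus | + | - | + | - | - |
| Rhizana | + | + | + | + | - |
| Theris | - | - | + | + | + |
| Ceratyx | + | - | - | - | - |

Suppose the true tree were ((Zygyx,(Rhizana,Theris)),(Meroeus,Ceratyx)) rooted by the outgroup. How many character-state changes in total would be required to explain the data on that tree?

Map each character onto ((Zygyx,(Rhizana,Theris)),(Meroeus,Ceratyx)) (rooted by Neoops) and count the minimum state changes it requires (Fitch parsimony):
C1: 1; C2: 2; C3: 2; C4: 1; C5: 1.
Total tree length = 7.

7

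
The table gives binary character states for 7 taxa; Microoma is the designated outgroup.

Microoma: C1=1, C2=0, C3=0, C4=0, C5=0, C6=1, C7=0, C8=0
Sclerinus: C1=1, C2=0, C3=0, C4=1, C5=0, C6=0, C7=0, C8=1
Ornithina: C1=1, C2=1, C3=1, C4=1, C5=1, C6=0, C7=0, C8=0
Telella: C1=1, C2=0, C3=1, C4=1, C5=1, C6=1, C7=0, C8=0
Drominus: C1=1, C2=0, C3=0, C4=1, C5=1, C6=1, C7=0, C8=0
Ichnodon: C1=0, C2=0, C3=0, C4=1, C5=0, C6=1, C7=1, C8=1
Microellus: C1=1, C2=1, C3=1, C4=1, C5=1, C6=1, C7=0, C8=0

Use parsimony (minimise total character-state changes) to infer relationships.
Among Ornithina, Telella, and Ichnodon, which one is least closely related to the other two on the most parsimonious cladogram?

Character polarity is set by the outgroup: the derived state is whichever differs from the outgroup's state, so for C1, C6 the derived state is '0', and for the remaining characters it is '1'.
C1: derived state '0' in Ichnodon only — an autapomorphy, so it tells us nothing about relationships among taxa.
C2: derived state '1' in Microellus and Ornithina only — synapomorphy for {Microellus, Ornithina}.
Only Microellus, Ornithina, and Telella show the derived state '1' for C3, supporting them as a clade.
All ingroup taxa share the derived state '1' for C4; it defines the ingroup but does not resolve relationships within it.
C5 (derived state '1') is shared by Drominus, Microellus, Ornithina, and Telella — a synapomorphy uniting that clade.
C6 groups Ornithina and Sclerinus, which is incompatible with the clades supported by the remaining characters; treating it as convergent (homoplasy) costs fewer steps than any alternative tree.
C7: derived state '1' in Ichnodon only — an autapomorphy, so it tells us nothing about relationships among taxa.
C8: derived state '1' in Ichnodon and Sclerinus only — synapomorphy for {Ichnodon, Sclerinus}.
Most parsimonious ingroup topology: ((Sclerinus,Ichnodon),(((Ornithina,Microellus),Telella),Drominus)).
Telella and Ornithina share a more recent common ancestor with each other than either does with Ichnodon, so Ichnodon is the least closely related of the three.

Ichnodon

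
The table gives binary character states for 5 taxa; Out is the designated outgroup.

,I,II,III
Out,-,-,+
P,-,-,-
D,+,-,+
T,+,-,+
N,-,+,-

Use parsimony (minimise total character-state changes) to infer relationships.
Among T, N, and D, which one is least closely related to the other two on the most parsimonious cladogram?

Character polarity is set by the outgroup: the derived state is whichever differs from the outgroup's state, so for III the derived state is '-', and for the remaining characters it is '+'.
Only D and T show the derived state '+' for I, supporting them as a clade.
II: derived state '+' in N only — an autapomorphy, so it tells us nothing about relationships among taxa.
Only N and P show the derived state '-' for III, supporting them as a clade.
Most parsimonious ingroup topology: ((P,N),(D,T)).
T and D share a more recent common ancestor with each other than either does with N, so N is the least closely related of the three.

N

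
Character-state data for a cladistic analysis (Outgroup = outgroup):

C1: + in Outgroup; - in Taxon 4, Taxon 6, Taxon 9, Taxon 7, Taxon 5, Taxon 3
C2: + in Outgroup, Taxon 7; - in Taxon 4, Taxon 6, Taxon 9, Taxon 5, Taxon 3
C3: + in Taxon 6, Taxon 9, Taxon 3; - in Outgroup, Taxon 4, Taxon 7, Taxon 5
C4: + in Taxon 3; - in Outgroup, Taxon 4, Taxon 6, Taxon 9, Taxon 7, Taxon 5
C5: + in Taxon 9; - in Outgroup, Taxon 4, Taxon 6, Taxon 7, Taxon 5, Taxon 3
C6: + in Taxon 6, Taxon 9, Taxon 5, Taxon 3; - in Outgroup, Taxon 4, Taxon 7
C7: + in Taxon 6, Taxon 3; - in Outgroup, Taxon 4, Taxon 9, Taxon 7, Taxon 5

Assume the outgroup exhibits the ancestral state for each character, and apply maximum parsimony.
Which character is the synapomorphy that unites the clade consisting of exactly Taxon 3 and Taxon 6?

Character polarity is set by the outgroup: the derived state is whichever differs from the outgroup's state, so for C1, C2 the derived state is '-', and for the remaining characters it is '+'.
C1 (derived state '-') is shared by all ingroup taxa — unites the whole ingroup.
C2 (derived state '-') is shared by Taxon 3, Taxon 4, Taxon 5, Taxon 6, and Taxon 9 — a synapomorphy uniting that clade.
C3 (derived state '+') is shared by Taxon 3, Taxon 6, and Taxon 9 — a synapomorphy uniting that clade.
C4 (derived state '+') is unique to Taxon 3 (autapomorphy; uninformative for grouping).
C5 (derived state '+') is unique to Taxon 9 (autapomorphy; uninformative for grouping).
Only Taxon 3, Taxon 5, Taxon 6, and Taxon 9 show the derived state '+' for C6, supporting them as a clade.
C7: derived state '+' in Taxon 3 and Taxon 6 only — synapomorphy for {Taxon 3, Taxon 6}.
Most parsimonious ingroup topology: ((Taxon 4,(((Taxon 6,Taxon 3),Taxon 9),Taxon 5)),Taxon 7).
The clade {Taxon 3, Taxon 6} is supported by C7: its derived state '+' occurs in exactly those taxa and in no other taxon (including the outgroup).

C7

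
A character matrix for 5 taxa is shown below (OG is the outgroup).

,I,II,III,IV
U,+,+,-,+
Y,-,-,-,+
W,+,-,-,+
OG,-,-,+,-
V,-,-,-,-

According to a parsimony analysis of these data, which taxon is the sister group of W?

U

Character polarity is set by the outgroup: the derived state is whichever differs from the outgroup's state, so for III the derived state is '-', and for the remaining characters it is '+'.
Only U and W show the derived state '+' for I, supporting them as a clade.
II: derived state '+' in U only — an autapomorphy, so it tells us nothing about relationships among taxa.
All ingroup taxa share the derived state '-' for III; it defines the ingroup but does not resolve relationships within it.
IV (derived state '+') is shared by U, W, and Y — a synapomorphy uniting that clade.
Most parsimonious ingroup topology: (((W,U),Y),V).
W and U form a cherry on this tree, so they are sister taxa.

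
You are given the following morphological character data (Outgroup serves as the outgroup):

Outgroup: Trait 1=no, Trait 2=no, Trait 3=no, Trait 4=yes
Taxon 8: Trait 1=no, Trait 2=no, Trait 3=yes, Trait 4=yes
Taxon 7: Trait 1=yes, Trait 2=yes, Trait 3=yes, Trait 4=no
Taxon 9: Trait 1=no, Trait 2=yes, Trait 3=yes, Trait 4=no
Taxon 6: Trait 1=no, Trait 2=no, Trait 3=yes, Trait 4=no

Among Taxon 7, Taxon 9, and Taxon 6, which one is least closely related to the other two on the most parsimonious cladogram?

Taxon 6

Character polarity is set by the outgroup: the derived state is whichever differs from the outgroup's state, so for Trait 4 the derived state is 'no', and for the remaining characters it is 'yes'.
Trait 1: derived state 'yes' in Taxon 7 only — an autapomorphy, so it tells us nothing about relationships among taxa.
Trait 2 (derived state 'yes') is shared by Taxon 7 and Taxon 9 — a synapomorphy uniting that clade.
All ingroup taxa share the derived state 'yes' for Trait 3; it defines the ingroup but does not resolve relationships within it.
Only Taxon 6, Taxon 7, and Taxon 9 show the derived state 'no' for Trait 4, supporting them as a clade.
Most parsimonious ingroup topology: (Taxon 8,((Taxon 7,Taxon 9),Taxon 6)).
Taxon 9 and Taxon 7 share a more recent common ancestor with each other than either does with Taxon 6, so Taxon 6 is the least closely related of the three.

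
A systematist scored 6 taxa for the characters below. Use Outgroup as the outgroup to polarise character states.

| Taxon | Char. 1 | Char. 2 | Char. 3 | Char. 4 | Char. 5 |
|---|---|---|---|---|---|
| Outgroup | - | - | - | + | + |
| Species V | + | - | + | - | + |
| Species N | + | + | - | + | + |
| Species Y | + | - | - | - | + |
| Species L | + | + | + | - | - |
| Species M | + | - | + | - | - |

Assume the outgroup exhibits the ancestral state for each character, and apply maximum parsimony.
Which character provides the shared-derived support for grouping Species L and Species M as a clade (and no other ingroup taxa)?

Character polarity is set by the outgroup: the derived state is whichever differs from the outgroup's state, so for Char. 4, Char. 5 the derived state is '-', and for the remaining characters it is '+'.
All ingroup taxa share the derived state '+' for Char. 1; it defines the ingroup but does not resolve relationships within it.
Char. 2 groups Species L and Species N, which is incompatible with the clades supported by the remaining characters; treating it as convergent (homoplasy) costs fewer steps than any alternative tree.
Char. 3 (derived state '+') is shared by Species L, Species M, and Species V — a synapomorphy uniting that clade.
Only Species L, Species M, Species V, and Species Y show the derived state '-' for Char. 4, supporting them as a clade.
Char. 5: derived state '-' in Species L and Species M only — synapomorphy for {Species L, Species M}.
Most parsimonious ingroup topology: (((Species V,(Species L,Species M)),Species Y),Species N).
The clade {Species L, Species M} is supported by Char. 5: its derived state '-' occurs in exactly those taxa and in no other taxon (including the outgroup).

Char. 5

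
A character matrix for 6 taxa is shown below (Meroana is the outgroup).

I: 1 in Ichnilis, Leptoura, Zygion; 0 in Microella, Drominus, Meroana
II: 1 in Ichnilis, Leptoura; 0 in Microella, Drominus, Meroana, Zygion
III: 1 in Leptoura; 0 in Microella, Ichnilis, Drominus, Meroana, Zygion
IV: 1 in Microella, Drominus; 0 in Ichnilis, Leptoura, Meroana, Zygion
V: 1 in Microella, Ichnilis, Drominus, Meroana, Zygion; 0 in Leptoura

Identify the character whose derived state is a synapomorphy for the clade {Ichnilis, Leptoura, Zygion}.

Character polarity is set by the outgroup: the derived state is whichever differs from the outgroup's state, so for V the derived state is '0', and for the remaining characters it is '1'.
Only Ichnilis, Leptoura, and Zygion show the derived state '1' for I, supporting them as a clade.
II: derived state '1' in Ichnilis and Leptoura only — synapomorphy for {Ichnilis, Leptoura}.
III (derived state '1') is unique to Leptoura (autapomorphy; uninformative for grouping).
IV: derived state '1' in Drominus and Microella only — synapomorphy for {Drominus, Microella}.
V: derived state '0' in Leptoura only — an autapomorphy, so it tells us nothing about relationships among taxa.
Most parsimonious ingroup topology: (((Leptoura,Ichnilis),Zygion),(Microella,Drominus)).
The clade {Ichnilis, Leptoura, Zygion} is supported by I: its derived state '1' occurs in exactly those taxa and in no other taxon (including the outgroup).

I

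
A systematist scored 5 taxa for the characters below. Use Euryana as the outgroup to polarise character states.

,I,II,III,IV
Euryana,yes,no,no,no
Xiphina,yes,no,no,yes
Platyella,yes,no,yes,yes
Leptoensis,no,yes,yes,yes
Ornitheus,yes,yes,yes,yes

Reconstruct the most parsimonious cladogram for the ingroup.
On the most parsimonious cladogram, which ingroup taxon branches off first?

Xiphina

Character polarity is set by the outgroup: the derived state is whichever differs from the outgroup's state, so for I the derived state is 'no', and for the remaining characters it is 'yes'.
I: derived state 'no' in Leptoensis only — an autapomorphy, so it tells us nothing about relationships among taxa.
Only Leptoensis and Ornitheus show the derived state 'yes' for II, supporting them as a clade.
III: derived state 'yes' in Leptoensis, Ornitheus, and Platyella only — synapomorphy for {Leptoensis, Ornitheus, Platyella}.
All ingroup taxa share the derived state 'yes' for IV; it defines the ingroup but does not resolve relationships within it.
Most parsimonious ingroup topology: (Xiphina,(Platyella,(Leptoensis,Ornitheus))).
Xiphina is sister to the clade containing all other ingroup taxa, so it is the earliest-diverging (most basal) ingroup lineage.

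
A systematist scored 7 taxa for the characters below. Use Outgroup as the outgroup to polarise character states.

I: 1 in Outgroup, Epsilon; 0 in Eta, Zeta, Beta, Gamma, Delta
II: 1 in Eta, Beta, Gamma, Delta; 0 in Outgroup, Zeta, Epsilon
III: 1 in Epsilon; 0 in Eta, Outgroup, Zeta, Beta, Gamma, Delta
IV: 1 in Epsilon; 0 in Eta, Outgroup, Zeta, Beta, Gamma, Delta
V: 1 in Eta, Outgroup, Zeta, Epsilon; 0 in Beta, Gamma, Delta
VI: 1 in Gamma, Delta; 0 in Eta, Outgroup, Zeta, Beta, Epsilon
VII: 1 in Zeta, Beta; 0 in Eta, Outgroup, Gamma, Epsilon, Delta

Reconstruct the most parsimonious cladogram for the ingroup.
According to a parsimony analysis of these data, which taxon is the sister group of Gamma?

Character polarity is set by the outgroup: the derived state is whichever differs from the outgroup's state, so for I, V the derived state is '0', and for the remaining characters it is '1'.
I (derived state '0') is shared by Beta, Delta, Eta, Gamma, and Zeta — a synapomorphy uniting that clade.
Only Beta, Delta, Eta, and Gamma show the derived state '1' for II, supporting them as a clade.
III (derived state '1') is unique to Epsilon (autapomorphy; uninformative for grouping).
IV: derived state '1' in Epsilon only — an autapomorphy, so it tells us nothing about relationships among taxa.
V: derived state '0' in Beta, Delta, and Gamma only — synapomorphy for {Beta, Delta, Gamma}.
VI: derived state '1' in Delta and Gamma only — synapomorphy for {Delta, Gamma}.
VII (state '1') occurs in Beta and Zeta but conflicts with the nesting implied by the other characters — most parsimoniously interpreted as homoplasy.
Most parsimonious ingroup topology: (((Eta,((Delta,Gamma),Beta)),Zeta),Epsilon).
Gamma and Delta form a cherry on this tree, so they are sister taxa.

Delta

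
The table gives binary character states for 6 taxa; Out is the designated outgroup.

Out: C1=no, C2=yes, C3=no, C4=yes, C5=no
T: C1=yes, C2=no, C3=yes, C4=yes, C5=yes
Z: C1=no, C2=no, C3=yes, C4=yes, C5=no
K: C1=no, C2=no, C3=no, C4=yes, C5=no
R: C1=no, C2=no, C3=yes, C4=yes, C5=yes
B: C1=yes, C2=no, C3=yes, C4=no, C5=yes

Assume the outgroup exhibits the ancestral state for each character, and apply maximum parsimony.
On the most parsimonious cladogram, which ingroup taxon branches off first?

Character polarity is set by the outgroup: the derived state is whichever differs from the outgroup's state, so for C2, C4 the derived state is 'no', and for the remaining characters it is 'yes'.
Only B and T show the derived state 'yes' for C1, supporting them as a clade.
C2 (derived state 'no') is shared by all ingroup taxa — unites the whole ingroup.
C3 (derived state 'yes') is shared by B, R, T, and Z — a synapomorphy uniting that clade.
C4: derived state 'no' in B only — an autapomorphy, so it tells us nothing about relationships among taxa.
Only B, R, and T show the derived state 'yes' for C5, supporting them as a clade.
Most parsimonious ingroup topology: ((((B,T),R),Z),K).
K is sister to the clade containing all other ingroup taxa, so it is the earliest-diverging (most basal) ingroup lineage.

K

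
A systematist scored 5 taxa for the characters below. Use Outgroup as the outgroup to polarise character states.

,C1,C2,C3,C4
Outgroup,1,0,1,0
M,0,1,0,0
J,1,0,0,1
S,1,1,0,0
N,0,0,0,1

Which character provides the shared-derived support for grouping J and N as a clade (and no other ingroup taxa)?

Character polarity is set by the outgroup: the derived state is whichever differs from the outgroup's state, so for C1, C3 the derived state is '0', and for the remaining characters it is '1'.
C1 (state '0') occurs in M and N but conflicts with the nesting implied by the other characters — most parsimoniously interpreted as homoplasy.
Only M and S show the derived state '1' for C2, supporting them as a clade.
All ingroup taxa share the derived state '0' for C3; it defines the ingroup but does not resolve relationships within it.
C4: derived state '1' in J and N only — synapomorphy for {J, N}.
Most parsimonious ingroup topology: ((M,S),(J,N)).
The clade {J, N} is supported by C4: its derived state '1' occurs in exactly those taxa and in no other taxon (including the outgroup).

C4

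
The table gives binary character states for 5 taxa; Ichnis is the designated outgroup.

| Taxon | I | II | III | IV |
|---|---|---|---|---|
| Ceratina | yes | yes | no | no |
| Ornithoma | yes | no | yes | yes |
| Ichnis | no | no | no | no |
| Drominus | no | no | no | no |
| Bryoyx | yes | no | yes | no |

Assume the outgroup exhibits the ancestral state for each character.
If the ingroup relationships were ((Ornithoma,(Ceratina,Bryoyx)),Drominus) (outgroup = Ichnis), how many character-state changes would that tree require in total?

Map each character onto ((Ornithoma,(Ceratina,Bryoyx)),Drominus) (rooted by Ichnis) and count the minimum state changes it requires (Fitch parsimony):
I: 1; II: 1; III: 2; IV: 1.
Total tree length = 5.

5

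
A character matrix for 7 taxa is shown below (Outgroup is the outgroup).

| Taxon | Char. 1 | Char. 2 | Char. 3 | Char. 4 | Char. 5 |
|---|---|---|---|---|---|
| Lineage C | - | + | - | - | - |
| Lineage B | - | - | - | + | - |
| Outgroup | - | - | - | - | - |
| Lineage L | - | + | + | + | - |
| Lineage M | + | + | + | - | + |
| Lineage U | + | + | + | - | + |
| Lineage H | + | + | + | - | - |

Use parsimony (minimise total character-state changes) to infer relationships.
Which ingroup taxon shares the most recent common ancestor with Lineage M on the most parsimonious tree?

Lineage U

The outgroup has state '-' for every character, so '+' is the derived state throughout.
Char. 1 (derived state '+') is shared by Lineage H, Lineage M, and Lineage U — a synapomorphy uniting that clade.
Only Lineage C, Lineage H, Lineage L, Lineage M, and Lineage U show the derived state '+' for Char. 2, supporting them as a clade.
Only Lineage H, Lineage L, Lineage M, and Lineage U show the derived state '+' for Char. 3, supporting them as a clade.
Char. 4 (state '+') occurs in Lineage B and Lineage L but conflicts with the nesting implied by the other characters — most parsimoniously interpreted as homoplasy.
Char. 5 (derived state '+') is shared by Lineage M and Lineage U — a synapomorphy uniting that clade.
Most parsimonious ingroup topology: (((((Lineage U,Lineage M),Lineage H),Lineage L),Lineage C),Lineage B).
Lineage M and Lineage U form a cherry on this tree, so they are sister taxa.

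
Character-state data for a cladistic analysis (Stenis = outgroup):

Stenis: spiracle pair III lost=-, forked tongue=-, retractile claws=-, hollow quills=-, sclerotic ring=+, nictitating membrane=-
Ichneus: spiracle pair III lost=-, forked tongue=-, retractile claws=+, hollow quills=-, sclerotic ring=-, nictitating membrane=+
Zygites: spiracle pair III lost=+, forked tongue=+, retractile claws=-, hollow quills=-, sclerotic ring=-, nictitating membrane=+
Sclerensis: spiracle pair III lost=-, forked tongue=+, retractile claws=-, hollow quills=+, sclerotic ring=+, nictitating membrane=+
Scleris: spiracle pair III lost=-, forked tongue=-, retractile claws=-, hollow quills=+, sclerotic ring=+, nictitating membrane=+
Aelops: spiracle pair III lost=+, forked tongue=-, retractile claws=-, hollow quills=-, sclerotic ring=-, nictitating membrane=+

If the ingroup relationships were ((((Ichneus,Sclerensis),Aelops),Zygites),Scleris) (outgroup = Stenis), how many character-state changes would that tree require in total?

Map each character onto ((((Ichneus,Sclerensis),Aelops),Zygites),Scleris) (rooted by Stenis) and count the minimum state changes it requires (Fitch parsimony):
spiracle pair III lost: 2; forked tongue: 2; retractile claws: 1; hollow quills: 2; sclerotic ring: 2; nictitating membrane: 1.
Total tree length = 10.

10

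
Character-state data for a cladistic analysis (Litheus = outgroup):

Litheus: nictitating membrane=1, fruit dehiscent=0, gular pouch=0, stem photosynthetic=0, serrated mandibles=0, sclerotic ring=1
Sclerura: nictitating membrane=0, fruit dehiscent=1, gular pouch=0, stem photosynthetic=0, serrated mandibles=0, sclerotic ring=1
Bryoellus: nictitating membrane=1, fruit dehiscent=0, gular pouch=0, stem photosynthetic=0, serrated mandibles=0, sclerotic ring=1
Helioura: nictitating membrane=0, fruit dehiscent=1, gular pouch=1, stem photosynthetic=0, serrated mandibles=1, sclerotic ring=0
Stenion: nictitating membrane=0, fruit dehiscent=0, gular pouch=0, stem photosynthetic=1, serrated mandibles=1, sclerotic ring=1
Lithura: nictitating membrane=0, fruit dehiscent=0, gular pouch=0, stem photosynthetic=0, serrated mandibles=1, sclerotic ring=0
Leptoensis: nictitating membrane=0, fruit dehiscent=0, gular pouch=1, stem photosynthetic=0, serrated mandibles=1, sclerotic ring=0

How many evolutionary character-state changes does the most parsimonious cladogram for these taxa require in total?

Character polarity is set by the outgroup: the derived state is whichever differs from the outgroup's state, so for nictitating membrane, sclerotic ring the derived state is '0', and for the remaining characters it is '1'.
nictitating membrane: derived state '0' in Helioura, Leptoensis, Lithura, Sclerura, and Stenion only — synapomorphy for {Helioura, Leptoensis, Lithura, Sclerura, Stenion}.
fruit dehiscent groups Helioura and Sclerura, which is incompatible with the clades supported by the remaining characters; treating it as convergent (homoplasy) costs fewer steps than any alternative tree.
gular pouch (derived state '1') is shared by Helioura and Leptoensis — a synapomorphy uniting that clade.
stem photosynthetic: derived state '1' in Stenion only — an autapomorphy, so it tells us nothing about relationships among taxa.
serrated mandibles: derived state '1' in Helioura, Leptoensis, Lithura, and Stenion only — synapomorphy for {Helioura, Leptoensis, Lithura, Stenion}.
Only Helioura, Leptoensis, and Lithura show the derived state '0' for sclerotic ring, supporting them as a clade.
Most parsimonious ingroup topology: ((Sclerura,(((Helioura,Leptoensis),Lithura),Stenion)),Bryoellus).
Changes per character on this tree: nictitating membrane: 1; fruit dehiscent: 2; gular pouch: 1; stem photosynthetic: 1; serrated mandibles: 1; sclerotic ring: 1.
Total = 7.

7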